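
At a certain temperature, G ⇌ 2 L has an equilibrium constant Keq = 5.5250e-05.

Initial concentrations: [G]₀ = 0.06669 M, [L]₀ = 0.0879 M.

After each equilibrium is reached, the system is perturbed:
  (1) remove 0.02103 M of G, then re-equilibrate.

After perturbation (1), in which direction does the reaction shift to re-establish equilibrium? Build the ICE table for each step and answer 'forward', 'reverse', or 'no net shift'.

Direction: reverse

Q₀ = 0.1159 vs Keq = 5.5250e-05 ⇒ Q>K, reverse
Step 1:
                  G         L
  Initial   0.06669    0.0879
  Change    0.04272  -0.08544
  Equil      0.1094  0.002459
  solve Keq expr → x = -0.04272; check Q = 5.5250e-05
Then remove 0.02103 M of G.
Step 2:
                  G         L
  Initial   0.08838  0.002459
  Change  1.2367e-04 -2.4734e-04
  Equil      0.0885  0.002211
  solve Keq expr → x = -1.2367e-04; check Q = 5.5250e-05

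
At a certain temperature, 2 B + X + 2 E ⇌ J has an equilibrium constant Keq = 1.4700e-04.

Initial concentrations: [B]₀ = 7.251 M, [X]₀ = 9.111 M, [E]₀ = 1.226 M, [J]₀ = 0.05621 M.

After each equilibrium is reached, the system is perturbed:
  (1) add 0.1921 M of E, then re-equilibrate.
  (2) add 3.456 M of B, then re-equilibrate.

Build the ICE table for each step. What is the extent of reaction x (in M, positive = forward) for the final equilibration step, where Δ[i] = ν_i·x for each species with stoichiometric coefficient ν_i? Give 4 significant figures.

x = 0.07554 M

Q₀ = 7.8068e-05 vs Keq = 1.4700e-04 ⇒ Q<K, forward
Step 1:
                  B         X         E         J
  I           7.251     9.111     1.226   0.05621
  C        -0.07106  -0.03553  -0.07106   0.03553
  E            7.18     9.075     1.155   0.09174
  solve Keq expr → x = 0.03553; check Q = 1.4700e-04
Then add 0.1921 M of E.
Step 2:
                  B         X         E         J
  I            7.18     9.075     1.347   0.09174
  C        -0.04586  -0.02293  -0.04586   0.02293
  E           7.134     9.053     1.301    0.1147
  solve Keq expr → x = 0.02293; check Q = 1.4700e-04
Then add 3.456 M of B.
Step 3:
                  B         X         E         J
  I           10.59     9.053     1.301    0.1147
  C         -0.1511  -0.07554   -0.1511   0.07554
  E           10.44     8.977      1.15    0.1902
  solve Keq expr → x = 0.07554; check Q = 1.4700e-04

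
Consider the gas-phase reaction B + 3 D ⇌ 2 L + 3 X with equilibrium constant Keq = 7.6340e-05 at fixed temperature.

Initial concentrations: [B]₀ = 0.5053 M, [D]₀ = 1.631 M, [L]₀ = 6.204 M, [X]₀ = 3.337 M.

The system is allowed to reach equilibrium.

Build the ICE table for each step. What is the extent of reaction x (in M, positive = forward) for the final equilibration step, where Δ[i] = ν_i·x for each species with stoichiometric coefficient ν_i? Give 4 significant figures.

x = -1.081 M

Q₀ = 652.4 vs Keq = 7.6340e-05 ⇒ Q>K, reverse
Step 1:
                   B          D          L          X
  init        0.5053      1.631      6.204      3.337
  Δ            1.081      3.242     -2.161     -3.242
  eq           1.586      4.873      4.043    0.09499
  solve Keq expr → x = -1.081; check Q = 7.6340e-05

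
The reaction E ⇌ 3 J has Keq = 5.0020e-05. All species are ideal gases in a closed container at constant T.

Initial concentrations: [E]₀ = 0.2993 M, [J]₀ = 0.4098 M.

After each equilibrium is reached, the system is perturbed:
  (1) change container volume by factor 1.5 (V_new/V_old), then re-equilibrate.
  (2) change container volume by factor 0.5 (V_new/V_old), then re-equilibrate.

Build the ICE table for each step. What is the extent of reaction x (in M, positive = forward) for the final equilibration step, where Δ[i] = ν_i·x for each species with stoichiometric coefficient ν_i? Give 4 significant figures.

x = -0.005929 M

Q₀ = 0.2299 vs Keq = 5.0020e-05 ⇒ Q>K, reverse
Step 1:
                   E          J
  Initial     0.2993     0.4098
  Change      0.1274    -0.3821
  Equil       0.4267    0.02774
  solve Keq expr → x = -0.1274; check Q = 5.0020e-05
Then change container volume by factor 1.5 (V_new/V_old).
Step 2:
                   E          J
  Initial     0.2844    0.01849
  Change   -0.001895   0.005685
  Equil       0.2825    0.02418
  solve Keq expr → x = 0.001895; check Q = 5.0020e-05
Then change container volume by factor 0.5 (V_new/V_old).
Step 3:
                   E          J
  Initial     0.5651    0.04835
  Change    0.005929   -0.01779
  Equil        0.571    0.03057
  solve Keq expr → x = -0.005929; check Q = 5.0020e-05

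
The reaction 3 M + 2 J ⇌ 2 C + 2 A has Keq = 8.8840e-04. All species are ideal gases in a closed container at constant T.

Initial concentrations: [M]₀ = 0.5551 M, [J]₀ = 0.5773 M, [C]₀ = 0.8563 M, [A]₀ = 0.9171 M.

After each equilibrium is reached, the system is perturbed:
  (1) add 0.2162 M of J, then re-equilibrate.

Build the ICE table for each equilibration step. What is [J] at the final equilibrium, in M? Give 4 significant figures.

[J]_eq = 1.405 M

Q₀ = 10.82 vs Keq = 8.8840e-04 ⇒ Q>K, reverse
Step 1:
                  M         J         C         A
  Initial    0.5551    0.5773    0.8563    0.9171
  Change     0.9424    0.6283   -0.6283   -0.6283
  Equil       1.498     1.206     0.228    0.2888
  solve Keq expr → x = -0.3141; check Q = 8.8840e-04
Then add 0.2162 M of J.
Step 2:
                  M         J         C         A
  Initial     1.498     1.422     0.228    0.2888
  Change    -0.0252   -0.0168    0.0168    0.0168
  Equil       1.472     1.405    0.2448    0.3056
  solve Keq expr → x = 0.008399; check Q = 8.8840e-04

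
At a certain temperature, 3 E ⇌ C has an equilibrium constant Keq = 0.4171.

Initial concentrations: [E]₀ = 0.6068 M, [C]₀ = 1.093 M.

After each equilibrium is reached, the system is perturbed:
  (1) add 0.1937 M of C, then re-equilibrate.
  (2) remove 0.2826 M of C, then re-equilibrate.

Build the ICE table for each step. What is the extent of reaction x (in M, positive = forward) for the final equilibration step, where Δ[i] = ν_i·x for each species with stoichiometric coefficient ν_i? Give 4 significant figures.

Q₀ = 4.892 vs Keq = 0.4171 ⇒ Q>K, reverse
Step 1:
                  E         C
  Initial    0.6068     1.093
  Change     0.6706   -0.2235
  Equil       1.277    0.8695
  solve Keq expr → x = -0.2235; check Q = 0.4171
Then add 0.1937 M of C.
Step 2:
                  E         C
  Initial     1.277     1.063
  Change    0.07743  -0.02581
  Equil       1.355     1.037
  solve Keq expr → x = -0.02581; check Q = 0.4171
Then remove 0.2826 M of C.
Step 3:
                  E         C
  Initial     1.355    0.7547
  Change    -0.1158   0.03861
  Equil       1.239    0.7934
  solve Keq expr → x = 0.03861; check Q = 0.4171

x = 0.03861 M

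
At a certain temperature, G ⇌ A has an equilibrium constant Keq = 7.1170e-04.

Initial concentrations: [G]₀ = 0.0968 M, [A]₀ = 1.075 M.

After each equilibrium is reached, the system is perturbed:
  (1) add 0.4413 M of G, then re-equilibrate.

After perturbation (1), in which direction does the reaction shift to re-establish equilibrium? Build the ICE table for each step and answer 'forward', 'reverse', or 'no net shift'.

Q₀ = 11.11 vs Keq = 7.1170e-04 ⇒ Q>K, reverse
Step 1:
                  G         A
  Initial    0.0968     1.075
  Change      1.074    -1.074
  Equil       1.171 8.3338e-04
  solve Keq expr → x = -1.074; check Q = 7.1170e-04
Then add 0.4413 M of G.
Step 2:
                  G         A
  Initial     1.612 8.3338e-04
  Change  -3.1385e-04 3.1385e-04
  Equil       1.612  0.001147
  solve Keq expr → x = 3.1385e-04; check Q = 7.1170e-04

Direction: forward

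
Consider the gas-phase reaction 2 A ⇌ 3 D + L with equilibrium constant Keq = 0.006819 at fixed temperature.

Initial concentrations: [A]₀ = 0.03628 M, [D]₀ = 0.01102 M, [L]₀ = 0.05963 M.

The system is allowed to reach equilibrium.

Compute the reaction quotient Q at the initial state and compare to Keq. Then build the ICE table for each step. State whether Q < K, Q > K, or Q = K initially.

Q₀ = 6.0628e-05; Q < K (proceeds forward)

Q₀ = 6.0628e-05 vs Keq = 0.006819 ⇒ Q<K, forward
Step 1:
                    A           D           L
  I           0.03628     0.01102     0.05963
  C          -0.01585     0.02378    0.007925
  E           0.02043      0.0348     0.06756
  solve Keq expr → x = 0.007925; check Q = 0.006819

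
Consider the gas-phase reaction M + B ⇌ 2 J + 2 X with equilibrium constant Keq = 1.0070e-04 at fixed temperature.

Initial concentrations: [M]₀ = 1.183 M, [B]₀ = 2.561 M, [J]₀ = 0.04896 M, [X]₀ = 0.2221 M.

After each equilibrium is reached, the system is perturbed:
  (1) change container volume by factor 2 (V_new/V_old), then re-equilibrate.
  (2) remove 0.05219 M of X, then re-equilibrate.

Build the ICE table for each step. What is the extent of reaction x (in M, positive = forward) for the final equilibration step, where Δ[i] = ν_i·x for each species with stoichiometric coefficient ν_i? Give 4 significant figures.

x = 0.008771 M

Q₀ = 3.9029e-05 vs Keq = 1.0070e-04 ⇒ Q<K, forward
Step 1:
                    M           B           J           X
  init          1.183       2.561     0.04896      0.2221
  Δ          -0.01104    -0.01104     0.02208     0.02208
  eq            1.172        2.55     0.07104      0.2442
  solve Keq expr → x = 0.01104; check Q = 1.0070e-04
Then change container volume by factor 2 (V_new/V_old).
Step 2:
                    M           B           J           X
  init          0.586       1.275     0.03552      0.1221
  Δ          -0.01164    -0.01164     0.02328     0.02328
  eq           0.5743       1.263      0.0588      0.1454
  solve Keq expr → x = 0.01164; check Q = 1.0070e-04
Then remove 0.05219 M of X.
Step 3:
                    M           B           J           X
  init         0.5743       1.263      0.0588     0.09318
  Δ         -0.008771   -0.008771     0.01754     0.01754
  eq           0.5656       1.255     0.07634      0.1107
  solve Keq expr → x = 0.008771; check Q = 1.0070e-04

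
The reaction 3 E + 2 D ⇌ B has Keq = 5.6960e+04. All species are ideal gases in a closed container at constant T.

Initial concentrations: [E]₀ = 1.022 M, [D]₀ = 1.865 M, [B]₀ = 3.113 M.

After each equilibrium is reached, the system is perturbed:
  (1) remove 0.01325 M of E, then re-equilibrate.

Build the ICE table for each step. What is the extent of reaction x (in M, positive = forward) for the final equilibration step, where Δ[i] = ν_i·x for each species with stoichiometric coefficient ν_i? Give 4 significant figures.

x = -0.004357 M

Q₀ = 0.8384 vs Keq = 5.6960e+04 ⇒ Q<K, forward
Step 1:
                   E          D          B
  init         1.022      1.865      3.113
  Δ          -0.9874    -0.6583     0.3291
  eq         0.03462      1.207      3.442
  solve Keq expr → x = 0.3291; check Q = 5.6960e+04
Then remove 0.01325 M of E.
Step 2:
                   E          D          B
  init       0.02137      1.207      3.442
  Δ          0.01307   0.008713  -0.004357
  eq         0.03444      1.215      3.438
  solve Keq expr → x = -0.004357; check Q = 5.6960e+04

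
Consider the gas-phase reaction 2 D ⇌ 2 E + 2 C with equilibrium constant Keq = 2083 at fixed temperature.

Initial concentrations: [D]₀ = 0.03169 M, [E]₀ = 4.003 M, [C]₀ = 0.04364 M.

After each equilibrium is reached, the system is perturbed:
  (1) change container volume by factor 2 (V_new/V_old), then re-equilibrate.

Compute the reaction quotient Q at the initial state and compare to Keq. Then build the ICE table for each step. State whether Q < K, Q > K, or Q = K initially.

Q₀ = 30.39 vs Keq = 2083 ⇒ Q<K, forward
Step 1:
                    D           E           C
  Initial     0.03169       4.003     0.04364
  Change     -0.02558     0.02558     0.02558
  Equil       0.00611       4.029     0.06922
  solve Keq expr → x = 0.01279; check Q = 2083
Then change container volume by factor 2 (V_new/V_old).
Step 2:
                    D           E           C
  Initial    0.003055       2.014     0.03461
  Change    -0.001462    0.001462    0.001462
  Equil      0.001593       2.016     0.03607
  solve Keq expr → x = 7.3091e-04; check Q = 2083

Q₀ = 30.39; Q < K (proceeds forward)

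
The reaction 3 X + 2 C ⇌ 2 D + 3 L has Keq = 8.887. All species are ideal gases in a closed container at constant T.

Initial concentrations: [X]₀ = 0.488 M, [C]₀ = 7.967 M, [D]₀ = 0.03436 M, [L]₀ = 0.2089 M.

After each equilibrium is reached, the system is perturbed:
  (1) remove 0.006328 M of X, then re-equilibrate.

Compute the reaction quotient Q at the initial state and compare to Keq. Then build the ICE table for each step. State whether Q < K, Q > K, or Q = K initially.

Q₀ = 1.4591e-06 vs Keq = 8.887 ⇒ Q<K, forward
Step 1:
                   X          C          D          L
  Initial      0.488      7.967    0.03436     0.2089
  Change     -0.4487    -0.2992     0.2992     0.4487
  Equil      0.03927      7.668     0.3335     0.6576
  solve Keq expr → x = 0.1496; check Q = 8.887
Then remove 0.006328 M of X.
Step 2:
                   X          C          D          L
  Initial    0.03294      7.668     0.3335     0.6576
  Change    0.005681   0.003787  -0.003787  -0.005681
  Equil      0.03862      7.672     0.3297      0.652
  solve Keq expr → x = -0.001894; check Q = 8.887

Q₀ = 1.4591e-06; Q < K (proceeds forward)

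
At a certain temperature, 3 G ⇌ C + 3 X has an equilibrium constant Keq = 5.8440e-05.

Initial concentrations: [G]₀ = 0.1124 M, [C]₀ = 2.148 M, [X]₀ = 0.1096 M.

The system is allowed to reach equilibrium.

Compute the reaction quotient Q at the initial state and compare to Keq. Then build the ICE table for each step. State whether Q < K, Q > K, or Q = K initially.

Q₀ = 1.991; Q > K (proceeds reverse)

Q₀ = 1.991 vs Keq = 5.8440e-05 ⇒ Q>K, reverse
Step 1:
                    G           C           X
  I            0.1124       2.148      0.1096
  C            0.1031    -0.03436     -0.1031
  E            0.2155       2.114    0.006516
  solve Keq expr → x = -0.03436; check Q = 5.8440e-05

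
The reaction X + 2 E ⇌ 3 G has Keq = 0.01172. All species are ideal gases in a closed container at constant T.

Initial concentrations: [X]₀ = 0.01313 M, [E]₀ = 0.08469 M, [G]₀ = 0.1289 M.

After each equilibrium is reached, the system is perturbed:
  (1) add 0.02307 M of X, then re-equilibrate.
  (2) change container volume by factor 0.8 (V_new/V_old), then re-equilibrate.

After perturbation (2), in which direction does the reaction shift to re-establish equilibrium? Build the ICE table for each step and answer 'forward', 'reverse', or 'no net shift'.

Direction: no net shift

Q₀ = 22.74 vs Keq = 0.01172 ⇒ Q>K, reverse
Step 1:
                  X         E         G
  init      0.01313   0.08469    0.1289
  Δ         0.03503   0.07005   -0.1051
  eq        0.04816    0.1547   0.02382
  solve Keq expr → x = -0.03503; check Q = 0.01172
Then add 0.02307 M of X.
Step 2:
                  X         E         G
  init      0.07123    0.1547   0.02382
  Δ       -9.8772e-04 -0.001975  0.002963
  eq        0.07024    0.1528   0.02678
  solve Keq expr → x = 9.8772e-04; check Q = 0.01172
Then change container volume by factor 0.8 (V_new/V_old).
Step 3:
                  X         E         G
  init       0.0878     0.191   0.03348
  Δ               0         0         0
  eq         0.0878     0.191   0.03348
  solve Keq expr → x = 0; check Q = 0.01172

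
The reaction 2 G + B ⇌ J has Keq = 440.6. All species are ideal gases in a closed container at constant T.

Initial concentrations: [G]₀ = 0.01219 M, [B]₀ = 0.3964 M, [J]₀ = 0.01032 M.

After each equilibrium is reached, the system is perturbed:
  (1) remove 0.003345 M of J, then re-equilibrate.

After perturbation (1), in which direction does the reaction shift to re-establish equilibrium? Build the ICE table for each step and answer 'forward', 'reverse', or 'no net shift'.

Q₀ = 175.2 vs Keq = 440.6 ⇒ Q<K, forward
Step 1:
                   G          B          J
  I          0.01219     0.3964    0.01032
  C        -0.003804  -0.001902   0.001902
  E         0.008386     0.3945    0.01222
  solve Keq expr → x = 0.001902; check Q = 440.6
Then remove 0.003345 M of J.
Step 2:
                   G          B          J
  I         0.008386     0.3945   0.008877
  C         -0.00103 -5.1493e-04 5.1493e-04
  E         0.007356      0.394   0.009392
  solve Keq expr → x = 5.1493e-04; check Q = 440.6

Direction: forward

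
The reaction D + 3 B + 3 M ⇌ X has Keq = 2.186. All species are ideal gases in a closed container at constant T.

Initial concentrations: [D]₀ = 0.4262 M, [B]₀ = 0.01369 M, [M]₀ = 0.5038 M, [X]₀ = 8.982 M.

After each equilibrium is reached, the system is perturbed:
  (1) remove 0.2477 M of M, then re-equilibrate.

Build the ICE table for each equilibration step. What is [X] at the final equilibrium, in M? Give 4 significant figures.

[X]_eq = 8.592 M

Q₀ = 6.4235e+07 vs Keq = 2.186 ⇒ Q>K, reverse
Step 1:
                   D          B          M          X
  Initial     0.4262    0.01369     0.5038      8.982
  Change      0.3577      1.073      1.073    -0.3577
  Equil       0.7839      1.087      1.577      8.624
  solve Keq expr → x = -0.3577; check Q = 2.186
Then remove 0.2477 M of M.
Step 2:
                   D          B          M          X
  Initial     0.7839      1.087      1.329      8.624
  Change     0.03238    0.09714    0.09714   -0.03238
  Equil       0.8163      1.184      1.426      8.592
  solve Keq expr → x = -0.03238; check Q = 2.186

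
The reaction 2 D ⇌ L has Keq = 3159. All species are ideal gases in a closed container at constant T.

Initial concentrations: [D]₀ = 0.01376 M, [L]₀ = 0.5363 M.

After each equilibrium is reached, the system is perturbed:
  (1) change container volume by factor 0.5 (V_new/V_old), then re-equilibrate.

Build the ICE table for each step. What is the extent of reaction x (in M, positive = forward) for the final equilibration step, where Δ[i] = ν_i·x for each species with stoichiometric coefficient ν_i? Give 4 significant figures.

x = 0.003801 M

Q₀ = 2833 vs Keq = 3159 ⇒ Q<K, forward
Step 1:
                   D          L
  init       0.01376     0.5363
  Δ       -7.2605e-04 3.6303e-04
  eq         0.01303     0.5367
  solve Keq expr → x = 3.6303e-04; check Q = 3159
Then change container volume by factor 0.5 (V_new/V_old).
Step 2:
                   D          L
  init       0.02607      1.073
  Δ        -0.007602   0.003801
  eq         0.01847      1.077
  solve Keq expr → x = 0.003801; check Q = 3159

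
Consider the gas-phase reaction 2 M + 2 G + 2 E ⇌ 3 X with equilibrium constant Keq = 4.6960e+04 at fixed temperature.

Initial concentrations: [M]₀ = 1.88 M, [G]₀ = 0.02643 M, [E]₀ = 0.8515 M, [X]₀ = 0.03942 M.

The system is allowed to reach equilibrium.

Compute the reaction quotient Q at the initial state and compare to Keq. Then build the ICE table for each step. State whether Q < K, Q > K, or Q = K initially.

Q₀ = 0.03422 vs Keq = 4.6960e+04 ⇒ Q<K, forward
Step 1:
                    M           G           E           X
  I              1.88     0.02643      0.8515     0.03942
  C          -0.02636    -0.02636    -0.02636     0.03954
  E             1.854  6.6947e-05      0.8251     0.07896
  solve Keq expr → x = 0.01318; check Q = 4.6960e+04

Q₀ = 0.03422; Q < K (proceeds forward)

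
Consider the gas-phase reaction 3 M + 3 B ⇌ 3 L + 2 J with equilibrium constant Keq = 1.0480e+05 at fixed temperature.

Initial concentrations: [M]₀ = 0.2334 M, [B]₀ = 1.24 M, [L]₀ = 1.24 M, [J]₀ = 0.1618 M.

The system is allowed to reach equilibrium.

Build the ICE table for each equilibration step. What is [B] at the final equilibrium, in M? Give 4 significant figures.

Q₀ = 2.059 vs Keq = 1.0480e+05 ⇒ Q<K, forward
Step 1:
                   M          B          L          J
  I           0.2334       1.24       1.24     0.1618
  C          -0.2196    -0.2196     0.2196     0.1464
  E          0.01384       1.02       1.46     0.3082
  solve Keq expr → x = 0.07319; check Q = 1.0480e+05

[B]_eq = 1.02 M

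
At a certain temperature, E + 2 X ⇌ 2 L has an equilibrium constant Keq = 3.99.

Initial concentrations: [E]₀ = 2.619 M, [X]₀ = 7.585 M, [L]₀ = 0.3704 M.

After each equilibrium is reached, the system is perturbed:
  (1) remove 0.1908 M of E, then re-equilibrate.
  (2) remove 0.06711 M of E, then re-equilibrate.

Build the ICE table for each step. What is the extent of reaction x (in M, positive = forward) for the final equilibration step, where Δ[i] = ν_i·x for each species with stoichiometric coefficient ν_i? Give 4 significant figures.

Q₀ = 9.1053e-04 vs Keq = 3.99 ⇒ Q<K, forward
Step 1:
                   E          X          L
  I            2.619      7.585     0.3704
  C           -2.131     -4.263      4.263
  E           0.4875      3.322      4.633
  solve Keq expr → x = 2.131; check Q = 3.99
Then remove 0.1908 M of E.
Step 2:
                   E          X          L
  I           0.2967      3.322      4.633
  C           0.1002     0.2004    -0.2004
  E           0.3969      3.522      4.433
  solve Keq expr → x = -0.1002; check Q = 3.99
Then remove 0.06711 M of E.
Step 3:
                   E          X          L
  I           0.3298      3.522      4.433
  C          0.03777    0.07553   -0.07553
  E           0.3676      3.598      4.357
  solve Keq expr → x = -0.03777; check Q = 3.99

x = -0.03777 M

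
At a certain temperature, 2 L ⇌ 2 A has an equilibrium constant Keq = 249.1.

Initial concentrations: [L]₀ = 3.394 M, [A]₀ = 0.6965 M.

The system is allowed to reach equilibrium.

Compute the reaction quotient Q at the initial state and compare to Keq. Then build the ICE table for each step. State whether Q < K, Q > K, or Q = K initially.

Q₀ = 0.04211; Q < K (proceeds forward)

Q₀ = 0.04211 vs Keq = 249.1 ⇒ Q<K, forward
Step 1:
                   L          A
  I            3.394     0.6965
  C            -3.15       3.15
  E           0.2437      3.847
  solve Keq expr → x = 1.575; check Q = 249.1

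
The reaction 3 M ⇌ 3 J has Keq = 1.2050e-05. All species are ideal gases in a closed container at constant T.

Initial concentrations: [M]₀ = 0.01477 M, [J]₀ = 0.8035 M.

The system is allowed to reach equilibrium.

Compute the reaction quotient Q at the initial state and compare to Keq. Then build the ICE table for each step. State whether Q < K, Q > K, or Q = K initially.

Q₀ = 1.6100e+05 vs Keq = 1.2050e-05 ⇒ Q>K, reverse
Step 1:
                   M          J
  I          0.01477     0.8035
  C           0.7852    -0.7852
  E           0.7999    0.01834
  solve Keq expr → x = -0.2617; check Q = 1.2050e-05

Q₀ = 1.6100e+05; Q > K (proceeds reverse)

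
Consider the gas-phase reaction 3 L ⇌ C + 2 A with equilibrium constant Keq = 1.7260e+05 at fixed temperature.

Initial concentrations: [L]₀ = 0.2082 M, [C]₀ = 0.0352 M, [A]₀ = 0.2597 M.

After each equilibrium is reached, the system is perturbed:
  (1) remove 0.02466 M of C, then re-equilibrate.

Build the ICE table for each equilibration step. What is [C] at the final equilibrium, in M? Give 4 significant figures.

Q₀ = 0.2631 vs Keq = 1.7260e+05 ⇒ Q<K, forward
Step 1:
                  L         C         A
  init       0.2082    0.0352    0.2597
  Δ         -0.2037   0.06789    0.1358
  eq       0.004537    0.1031    0.3955
  solve Keq expr → x = 0.06789; check Q = 1.7260e+05
Then remove 0.02466 M of C.
Step 2:
                  L         C         A
  init     0.004537   0.07843    0.3955
  Δ       -3.9111e-04 1.3037e-04 2.6074e-04
  eq       0.004146   0.07856    0.3957
  solve Keq expr → x = 1.3037e-04; check Q = 1.7260e+05

[C]_eq = 0.07856 M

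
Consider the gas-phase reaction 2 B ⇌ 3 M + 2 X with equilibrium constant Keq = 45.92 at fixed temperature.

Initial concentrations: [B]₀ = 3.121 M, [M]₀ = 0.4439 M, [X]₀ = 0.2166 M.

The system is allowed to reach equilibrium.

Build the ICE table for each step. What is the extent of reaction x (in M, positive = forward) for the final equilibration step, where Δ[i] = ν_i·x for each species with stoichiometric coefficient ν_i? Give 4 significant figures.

x = 0.8423 M

Q₀ = 4.2129e-04 vs Keq = 45.92 ⇒ Q<K, forward
Step 1:
                  B         M         X
  init        3.121    0.4439    0.2166
  Δ          -1.685     2.527     1.685
  eq          1.436     2.971     1.901
  solve Keq expr → x = 0.8423; check Q = 45.92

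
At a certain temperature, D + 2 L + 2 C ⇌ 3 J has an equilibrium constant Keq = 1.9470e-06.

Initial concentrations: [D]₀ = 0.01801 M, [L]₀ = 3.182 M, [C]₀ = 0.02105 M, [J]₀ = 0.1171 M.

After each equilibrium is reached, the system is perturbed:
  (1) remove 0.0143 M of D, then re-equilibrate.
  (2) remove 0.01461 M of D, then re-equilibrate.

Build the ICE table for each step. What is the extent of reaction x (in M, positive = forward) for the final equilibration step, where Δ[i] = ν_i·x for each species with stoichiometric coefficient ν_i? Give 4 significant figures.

x = -8.8161e-05 M

Q₀ = 19.87 vs Keq = 1.9470e-06 ⇒ Q>K, reverse
Step 1:
                   D          L          C          J
  I          0.01801      3.182    0.02105     0.1171
  C          0.03829    0.07658    0.07658    -0.1149
  E           0.0563      3.259    0.09763    0.00223
  solve Keq expr → x = -0.03829; check Q = 1.9470e-06
Then remove 0.0143 M of D.
Step 2:
                   D          L          C          J
  I            0.042      3.259    0.09763    0.00223
  C       6.8170e-05 1.3634e-04 1.3634e-04 -2.0451e-04
  E          0.04207      3.259    0.09777   0.002026
  solve Keq expr → x = -6.8170e-05; check Q = 1.9470e-06
Then remove 0.01461 M of D.
Step 3:
                   D          L          C          J
  I          0.02746      3.259    0.09777   0.002026
  C       8.8161e-05 1.7632e-04 1.7632e-04 -2.6448e-04
  E          0.02755      3.259    0.09794   0.001761
  solve Keq expr → x = -8.8161e-05; check Q = 1.9470e-06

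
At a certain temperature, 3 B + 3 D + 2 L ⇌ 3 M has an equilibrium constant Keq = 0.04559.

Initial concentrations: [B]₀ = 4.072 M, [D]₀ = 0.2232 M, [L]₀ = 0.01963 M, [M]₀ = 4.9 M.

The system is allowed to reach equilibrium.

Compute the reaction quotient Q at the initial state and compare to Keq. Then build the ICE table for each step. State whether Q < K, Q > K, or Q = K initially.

Q₀ = 4.0667e+05; Q > K (proceeds reverse)

Q₀ = 4.0667e+05 vs Keq = 0.04559 ⇒ Q>K, reverse
Step 1:
                  B         D         L         M
  Initial     4.072    0.2232   0.01963       4.9
  Change      1.485     1.485    0.9903    -1.485
  Equil       5.557     1.709      1.01     3.415
  solve Keq expr → x = -0.4951; check Q = 0.04559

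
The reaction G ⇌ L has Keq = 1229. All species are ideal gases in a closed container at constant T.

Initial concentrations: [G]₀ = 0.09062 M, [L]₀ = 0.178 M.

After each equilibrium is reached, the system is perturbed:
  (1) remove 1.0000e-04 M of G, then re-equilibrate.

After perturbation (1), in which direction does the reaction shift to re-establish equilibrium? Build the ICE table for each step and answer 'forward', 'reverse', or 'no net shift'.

Direction: reverse

Q₀ = 1.964 vs Keq = 1229 ⇒ Q<K, forward
Step 1:
                   G          L
  init       0.09062      0.178
  Δ          -0.0904     0.0904
  eq      2.1839e-04     0.2684
  solve Keq expr → x = 0.0904; check Q = 1229
Then remove 1.0000e-04 M of G.
Step 2:
                   G          L
  init    1.1839e-04     0.2684
  Δ       9.9919e-05 -9.9919e-05
  eq      2.1831e-04     0.2683
  solve Keq expr → x = -9.9919e-05; check Q = 1229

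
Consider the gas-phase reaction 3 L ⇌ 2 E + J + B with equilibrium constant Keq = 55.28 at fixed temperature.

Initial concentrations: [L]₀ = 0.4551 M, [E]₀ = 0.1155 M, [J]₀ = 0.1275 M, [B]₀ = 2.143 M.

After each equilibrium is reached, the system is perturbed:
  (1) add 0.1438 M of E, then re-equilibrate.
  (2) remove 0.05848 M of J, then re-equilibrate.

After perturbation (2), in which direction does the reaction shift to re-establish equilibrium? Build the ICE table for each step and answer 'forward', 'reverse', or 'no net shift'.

Direction: forward

Q₀ = 0.03867 vs Keq = 55.28 ⇒ Q<K, forward
Step 1:
                  L         E         J         B
  I          0.4551    0.1155    0.1275     2.143
  C         -0.3487    0.2324    0.1162    0.1162
  E          0.1064    0.3479    0.2437     2.259
  solve Keq expr → x = 0.1162; check Q = 55.28
Then add 0.1438 M of E.
Step 2:
                  L         E         J         B
  I          0.1064    0.4917    0.2437     2.259
  C         0.02323  -0.01548 -0.007742 -0.007742
  E          0.1297    0.4763     0.236     2.251
  solve Keq expr → x = -0.007742; check Q = 55.28
Then remove 0.05848 M of J.
Step 3:
                  L         E         J         B
  I          0.1297    0.4763    0.1775     2.251
  C        -0.00987   0.00658   0.00329   0.00329
  E          0.1198    0.4828    0.1808     2.255
  solve Keq expr → x = 0.00329; check Q = 55.28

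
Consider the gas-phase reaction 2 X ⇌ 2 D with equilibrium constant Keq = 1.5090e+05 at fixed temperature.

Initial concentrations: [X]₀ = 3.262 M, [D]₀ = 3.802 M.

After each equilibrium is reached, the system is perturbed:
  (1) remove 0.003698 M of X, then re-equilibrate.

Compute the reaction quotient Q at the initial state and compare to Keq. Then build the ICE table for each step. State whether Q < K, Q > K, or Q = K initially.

Q₀ = 1.358; Q < K (proceeds forward)

Q₀ = 1.358 vs Keq = 1.5090e+05 ⇒ Q<K, forward
Step 1:
                    X           D
  Initial       3.262       3.802
  Change       -3.244       3.244
  Equil       0.01814       7.046
  solve Keq expr → x = 1.622; check Q = 1.5090e+05
Then remove 0.003698 M of X.
Step 2:
                    X           D
  Initial     0.01444       7.046
  Change     0.003689   -0.003689
  Equil       0.01813       7.042
  solve Keq expr → x = -0.001844; check Q = 1.5090e+05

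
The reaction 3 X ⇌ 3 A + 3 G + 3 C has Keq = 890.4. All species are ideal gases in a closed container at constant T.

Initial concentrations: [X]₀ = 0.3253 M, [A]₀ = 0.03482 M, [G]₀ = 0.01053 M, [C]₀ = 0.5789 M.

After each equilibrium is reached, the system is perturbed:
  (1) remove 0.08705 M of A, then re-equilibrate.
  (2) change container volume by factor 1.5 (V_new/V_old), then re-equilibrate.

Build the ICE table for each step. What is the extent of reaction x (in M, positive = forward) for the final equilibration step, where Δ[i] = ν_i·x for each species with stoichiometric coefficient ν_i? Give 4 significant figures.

x = 9.7067e-04 M

Q₀ = 2.7780e-10 vs Keq = 890.4 ⇒ Q<K, forward
Step 1:
                    X           A           G           C
  init         0.3253     0.03482     0.01053      0.5789
  Δ           -0.3147      0.3147      0.3147      0.3147
  eq          0.01056      0.3496      0.3253      0.8936
  solve Keq expr → x = 0.1049; check Q = 890.4
Then remove 0.08705 M of A.
Step 2:
                    X           A           G           C
  init        0.01056      0.2625      0.3253      0.8936
  Δ         -0.002472    0.002472    0.002472    0.002472
  eq         0.008089       0.265      0.3277      0.8961
  solve Keq expr → x = 8.2409e-04; check Q = 890.4
Then change container volume by factor 1.5 (V_new/V_old).
Step 3:
                    X           A           G           C
  init       0.005393      0.1767      0.2185      0.5974
  Δ         -0.002912    0.002912    0.002912    0.002912
  eq         0.002481      0.1796      0.2214      0.6003
  solve Keq expr → x = 9.7067e-04; check Q = 890.4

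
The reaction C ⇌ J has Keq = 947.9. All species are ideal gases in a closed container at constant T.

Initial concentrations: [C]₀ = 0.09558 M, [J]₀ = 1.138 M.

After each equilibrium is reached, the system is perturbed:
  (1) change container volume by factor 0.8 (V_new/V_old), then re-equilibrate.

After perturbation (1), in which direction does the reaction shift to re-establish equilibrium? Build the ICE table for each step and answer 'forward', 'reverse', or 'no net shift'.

Direction: no net shift

Q₀ = 11.91 vs Keq = 947.9 ⇒ Q<K, forward
Step 1:
                  C         J
  init      0.09558     1.138
  Δ        -0.09428   0.09428
  eq         0.0013     1.232
  solve Keq expr → x = 0.09428; check Q = 947.9
Then change container volume by factor 0.8 (V_new/V_old).
Step 2:
                  C         J
  init     0.001625      1.54
  Δ               0         0
  eq       0.001625      1.54
  solve Keq expr → x = 0; check Q = 947.9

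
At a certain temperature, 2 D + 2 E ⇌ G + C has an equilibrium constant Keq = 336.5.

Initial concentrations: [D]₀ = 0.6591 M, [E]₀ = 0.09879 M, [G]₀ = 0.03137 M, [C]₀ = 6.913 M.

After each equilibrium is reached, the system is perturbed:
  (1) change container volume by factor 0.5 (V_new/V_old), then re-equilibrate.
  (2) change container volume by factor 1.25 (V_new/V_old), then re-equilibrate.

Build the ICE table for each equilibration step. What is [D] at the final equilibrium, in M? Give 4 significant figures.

Q₀ = 51.15 vs Keq = 336.5 ⇒ Q<K, forward
Step 1:
                    D           E           G           C
  I            0.6591     0.09879     0.03137       6.913
  C          -0.04465    -0.04465     0.02232     0.02232
  E            0.6145     0.05414     0.05369       6.935
  solve Keq expr → x = 0.02232; check Q = 336.5
Then change container volume by factor 0.5 (V_new/V_old).
Step 2:
                    D           E           G           C
  I             1.229      0.1083      0.1074       13.87
  C          -0.04622    -0.04622     0.02311     0.02311
  E             1.183     0.06207      0.1305       13.89
  solve Keq expr → x = 0.02311; check Q = 336.5
Then change container volume by factor 1.25 (V_new/V_old).
Step 3:
                    D           E           G           C
  I            0.9461     0.04965      0.1044       11.12
  C           0.01022     0.01022   -0.005108   -0.005108
  E            0.9564     0.05987     0.09929       11.11
  solve Keq expr → x = -0.005108; check Q = 336.5

[D]_eq = 0.9564 M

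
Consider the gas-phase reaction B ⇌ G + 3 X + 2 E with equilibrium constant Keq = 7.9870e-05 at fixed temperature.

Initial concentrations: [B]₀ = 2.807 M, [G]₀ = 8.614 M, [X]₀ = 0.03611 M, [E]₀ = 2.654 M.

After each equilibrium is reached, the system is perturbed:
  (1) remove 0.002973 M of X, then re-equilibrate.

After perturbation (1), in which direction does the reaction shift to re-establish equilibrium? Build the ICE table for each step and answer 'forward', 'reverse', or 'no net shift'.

Direction: forward

Q₀ = 0.001018 vs Keq = 7.9870e-05 ⇒ Q>K, reverse
Step 1:
                  B         G         X         E
  Initial     2.807     8.614   0.03611     2.654
  Change    0.00686  -0.00686  -0.02058  -0.01372
  Equil       2.814     8.607   0.01553      2.64
  solve Keq expr → x = -0.00686; check Q = 7.9870e-05
Then remove 0.002973 M of X.
Step 2:
                  B         G         X         E
  Initial     2.814     8.607   0.01256      2.64
  Change  -9.8762e-04 9.8762e-04  0.002963  0.001975
  Equil       2.813     8.608   0.01552     2.642
  solve Keq expr → x = 9.8762e-04; check Q = 7.9870e-05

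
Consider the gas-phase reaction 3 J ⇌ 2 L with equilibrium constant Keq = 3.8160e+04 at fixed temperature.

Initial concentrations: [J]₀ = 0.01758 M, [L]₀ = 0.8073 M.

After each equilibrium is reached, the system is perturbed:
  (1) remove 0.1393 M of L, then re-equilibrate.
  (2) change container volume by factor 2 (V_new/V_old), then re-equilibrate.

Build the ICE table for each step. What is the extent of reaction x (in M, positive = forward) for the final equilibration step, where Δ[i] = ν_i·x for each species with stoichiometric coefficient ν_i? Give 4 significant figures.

Q₀ = 1.1995e+05 vs Keq = 3.8160e+04 ⇒ Q>K, reverse
Step 1:
                  J         L
  I         0.01758    0.8073
  C        0.008058 -0.005372
  E         0.02564    0.8019
  solve Keq expr → x = -0.002686; check Q = 3.8160e+04
Then remove 0.1393 M of L.
Step 2:
                  J         L
  I         0.02564    0.6626
  C       -0.003017  0.002011
  E         0.02262    0.6646
  solve Keq expr → x = 0.001006; check Q = 3.8160e+04
Then change container volume by factor 2 (V_new/V_old).
Step 3:
                  J         L
  I         0.01131    0.3323
  C        0.002885 -0.001923
  E          0.0142    0.3304
  solve Keq expr → x = -9.6162e-04; check Q = 3.8160e+04

x = -9.6162e-04 M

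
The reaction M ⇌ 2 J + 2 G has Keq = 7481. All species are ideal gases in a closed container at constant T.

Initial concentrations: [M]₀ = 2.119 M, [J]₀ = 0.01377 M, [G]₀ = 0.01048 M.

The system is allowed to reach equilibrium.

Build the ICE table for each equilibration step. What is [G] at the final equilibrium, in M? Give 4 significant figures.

Q₀ = 9.8279e-09 vs Keq = 7481 ⇒ Q<K, forward
Step 1:
                  M         J         G
  Initial     2.119   0.01377   0.01048
  Change     -2.079     4.157     4.157
  Equil     0.04039     4.171     4.168
  solve Keq expr → x = 2.079; check Q = 7481

[G]_eq = 4.168 M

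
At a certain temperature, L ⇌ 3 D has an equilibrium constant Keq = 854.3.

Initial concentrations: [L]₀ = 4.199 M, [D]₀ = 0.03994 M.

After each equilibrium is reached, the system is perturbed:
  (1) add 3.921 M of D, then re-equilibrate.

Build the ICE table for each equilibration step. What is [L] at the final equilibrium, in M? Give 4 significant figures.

[L]_eq = 1.726 M

Q₀ = 1.5173e-05 vs Keq = 854.3 ⇒ Q<K, forward
Step 1:
                  L         D
  Initial     4.199   0.03994
  Change     -3.175     9.525
  Equil       1.024     9.564
  solve Keq expr → x = 3.175; check Q = 854.3
Then add 3.921 M of D.
Step 2:
                  L         D
  Initial     1.024     13.49
  Change     0.7014    -2.104
  Equil       1.726     11.38
  solve Keq expr → x = -0.7014; check Q = 854.3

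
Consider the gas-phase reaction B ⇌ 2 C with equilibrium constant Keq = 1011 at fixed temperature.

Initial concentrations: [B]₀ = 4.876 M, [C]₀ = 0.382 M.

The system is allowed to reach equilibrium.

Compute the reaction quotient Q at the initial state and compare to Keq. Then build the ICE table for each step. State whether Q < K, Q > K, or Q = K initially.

Q₀ = 0.02993; Q < K (proceeds forward)

Q₀ = 0.02993 vs Keq = 1011 ⇒ Q<K, forward
Step 1:
                    B           C
  Initial       4.876       0.382
  Change       -4.778       9.557
  Equil        0.0977       9.939
  solve Keq expr → x = 4.778; check Q = 1011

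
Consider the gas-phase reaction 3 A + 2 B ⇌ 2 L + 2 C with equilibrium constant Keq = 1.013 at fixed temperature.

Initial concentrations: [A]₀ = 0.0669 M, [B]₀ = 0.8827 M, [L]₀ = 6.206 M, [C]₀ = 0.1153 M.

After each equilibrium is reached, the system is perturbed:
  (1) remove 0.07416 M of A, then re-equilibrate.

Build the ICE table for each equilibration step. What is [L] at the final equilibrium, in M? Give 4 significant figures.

[L]_eq = 6.1 M

Q₀ = 2195 vs Keq = 1.013 ⇒ Q>K, reverse
Step 1:
                    A           B           L           C
  init         0.0669      0.8827       6.206      0.1153
  Δ            0.1487     0.09911    -0.09911    -0.09911
  eq           0.2156      0.9818       6.107     0.01619
  solve Keq expr → x = -0.04955; check Q = 1.013
Then remove 0.07416 M of A.
Step 2:
                    A           B           L           C
  init         0.1414      0.9818       6.107     0.01619
  Δ          0.009896    0.006597   -0.006597   -0.006597
  eq           0.1513      0.9884         6.1    0.009597
  solve Keq expr → x = -0.003299; check Q = 1.013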